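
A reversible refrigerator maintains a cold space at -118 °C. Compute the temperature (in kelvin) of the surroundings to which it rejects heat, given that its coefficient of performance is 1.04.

T_C = -118 °C → -118 + 273.15 = 155.15 K.
COP_R = T_C/(T_H − T_C) ⇒ T_H = T_C·(1 + 1/COP_R) = 155.15 × (1 + 1/1.04) = 304 K.

T_H ≈ 304 K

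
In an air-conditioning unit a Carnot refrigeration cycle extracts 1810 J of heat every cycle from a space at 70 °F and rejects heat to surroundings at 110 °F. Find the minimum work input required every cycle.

T_H = 110 °F → (110 − 32) × 5/9 = 43.33 °C = 316.48 K.
T_C = 70 °F → (70 − 32) × 5/9 = 21.11 °C = 294.26 K.
COP_R = T_C/(T_H − T_C) = 294.26/22.22 = 13.2417.
W = Q_C/COP_R = 1810/13.2417 = 137 J.

W_in ≈ 137 J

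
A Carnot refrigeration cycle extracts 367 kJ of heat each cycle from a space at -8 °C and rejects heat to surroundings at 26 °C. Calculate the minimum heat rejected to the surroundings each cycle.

Q_H ≈ 414 kJ

T_H = 26 °C → 26 + 273.15 = 299.15 K.
T_C = -8 °C → -8 + 273.15 = 265.15 K.
For a reversible cycle Q_H/Q_C = T_H/T_C, so Q_H = Q_C·T_H/T_C = 367 × 299.15/265.15 = 414 kJ.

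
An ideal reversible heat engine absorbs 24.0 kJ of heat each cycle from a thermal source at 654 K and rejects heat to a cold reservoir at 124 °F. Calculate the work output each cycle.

W ≈ 12.1 kJ

T_C = 124 °F → (124 − 32) × 5/9 = 51.11 °C = 324.26 K.
Since the cycle is reversible, η = 1 − T_C/T_H = 1 − 324.26/654.00 = 0.5042.
W = η·Q_H = 0.5042 × 24.0 = 12.1 kJ.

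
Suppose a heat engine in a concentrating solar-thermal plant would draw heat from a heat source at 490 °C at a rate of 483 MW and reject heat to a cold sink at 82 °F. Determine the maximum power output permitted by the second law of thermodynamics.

Ẇ_max ≈ 293 MW

T_H = 490 °C → 490 + 273.15 = 763.15 K.
T_C = 82 °F → (82 − 32) × 5/9 = 27.78 °C = 300.93 K.
The second-law ceiling is the Carnot efficiency, η_max = 1 − T_C/T_H = 1 − 300.93/763.15 = 0.6057.
W_max = η_max · Q_H = 0.6057 × 483 = 293 MW.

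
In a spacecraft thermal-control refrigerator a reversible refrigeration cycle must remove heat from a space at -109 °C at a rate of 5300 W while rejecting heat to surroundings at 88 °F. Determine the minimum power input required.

T_H = 88 °F → (88 − 32) × 5/9 = 31.11 °C = 304.26 K.
T_C = -109 °C → -109 + 273.15 = 164.15 K.
For a reversible refrigerator, COP_R = T_C/(T_H − T_C) = 164.15/140.11 = 1.1716.
W = Q_C/COP_R = 5300/1.1716 = 4520 W.

Ẇ_in ≈ 4520 W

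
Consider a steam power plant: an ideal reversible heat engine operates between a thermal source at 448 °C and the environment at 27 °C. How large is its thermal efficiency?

η ≈ 0.584

T_H = 448 °C → 448 + 273.15 = 721.15 K.
T_C = 27 °C → 27 + 273.15 = 300.15 K.
Since the cycle is reversible, η = 1 − T_C/T_H = 1 − 300.15/721.15 = 0.584.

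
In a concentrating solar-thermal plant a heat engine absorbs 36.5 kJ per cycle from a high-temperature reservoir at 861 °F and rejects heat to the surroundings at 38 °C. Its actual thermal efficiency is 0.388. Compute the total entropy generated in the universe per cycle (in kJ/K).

T_H = 861 °F → (861 − 32) × 5/9 = 460.56 °C = 733.71 K.
T_C = 38 °C → 38 + 273.15 = 311.15 K.
W = η·Q_H = 0.388 × 36.5 = 14.16 kJ, so Q_C = Q_H − W = 22.34 kJ.
Entropy balance on the reservoirs: −Q_H/T_H = -0.04975 kJ/K, +Q_C/T_C = 0.07179 kJ/K.
ΔS_univ = −Q_H/T_H + Q_C/T_C = 0.02204 kJ/K (> 0, since η = 0.388 < η_Carnot = 0.576).

ΔS_univ ≈ 0.02204 kJ/K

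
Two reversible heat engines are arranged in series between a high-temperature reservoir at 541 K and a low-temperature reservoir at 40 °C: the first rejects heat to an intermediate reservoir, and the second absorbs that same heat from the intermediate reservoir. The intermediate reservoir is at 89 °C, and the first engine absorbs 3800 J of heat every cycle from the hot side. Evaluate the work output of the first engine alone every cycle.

T_C = 40 °C → 40 + 273.15 = 313.15 K.
T_m = 89 °C → 89 + 273.15 = 362.15 K.
First-stage efficiency η₁ = 1 − T_m/T_H = 1 − 362.15/541.00 = 0.3306.
W₁ = η₁·Q_H = 0.3306 × 3800 = 1260 J.

W₁ ≈ 1260 J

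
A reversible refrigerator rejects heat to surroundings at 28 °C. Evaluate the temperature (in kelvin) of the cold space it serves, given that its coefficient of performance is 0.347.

T_H = 28 °C → 28 + 273.15 = 301.15 K.
COP_R = T_C/(T_H − T_C) ⇒ T_C = T_H·COP_R/(1 + COP_R) = 301.15 × 0.347/(1 + 0.347) = 77.6 K.

T_C ≈ 77.6 K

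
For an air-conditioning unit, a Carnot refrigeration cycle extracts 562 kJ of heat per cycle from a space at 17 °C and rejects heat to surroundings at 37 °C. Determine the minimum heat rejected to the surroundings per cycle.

T_H = 37 °C → 37 + 273.15 = 310.15 K.
T_C = 17 °C → 17 + 273.15 = 290.15 K.
For a reversible cycle Q_H/Q_C = T_H/T_C, so Q_H = Q_C·T_H/T_C = 562 × 310.15/290.15 = 601 kJ.

Q_H ≈ 601 kJ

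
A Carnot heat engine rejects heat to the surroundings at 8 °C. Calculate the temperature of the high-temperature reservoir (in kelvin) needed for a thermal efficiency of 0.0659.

T_C = 8 °C → 8 + 273.15 = 281.15 K.
From η = 1 − T_C/T_H, solving for T_H gives T_H = T_C/(1 − η) = 281.15/(1 − 0.0659) = 301 K.

T_H ≈ 301 K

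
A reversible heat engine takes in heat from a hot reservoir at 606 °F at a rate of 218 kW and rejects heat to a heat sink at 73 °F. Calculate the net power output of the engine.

Ẇ ≈ 109 kW

T_H = 606 °F → (606 − 32) × 5/9 = 318.89 °C = 592.04 K.
T_C = 73 °F → (73 − 32) × 5/9 = 22.78 °C = 295.93 K.
η_rev = 1 − T_C/T_H = 1 − 295.93/592.04 = 0.5002.
W = η·Q_H = 0.5002 × 218 = 109 kW.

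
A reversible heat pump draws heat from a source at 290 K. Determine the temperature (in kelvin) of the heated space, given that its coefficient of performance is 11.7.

T_H ≈ 317 K

COP_HP = T_H/(T_H − T_C) ⇒ T_H = T_C·COP_HP/(COP_HP − 1) = 290.00 × 11.7/(11.7 − 1) = 317 K.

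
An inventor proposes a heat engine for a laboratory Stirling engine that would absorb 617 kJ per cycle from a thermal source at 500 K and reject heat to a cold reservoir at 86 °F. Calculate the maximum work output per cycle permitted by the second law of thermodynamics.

T_C = 86 °F → (86 − 32) × 5/9 = 30.00 °C = 303.15 K.
No engine can exceed the Carnot limit: η_max = 1 − T_C/T_H = 1 − 303.15/500.00 = 0.3937.
W_max = η_max · Q_H = 0.3937 × 617 = 243 kJ.

W_max ≈ 243 kJ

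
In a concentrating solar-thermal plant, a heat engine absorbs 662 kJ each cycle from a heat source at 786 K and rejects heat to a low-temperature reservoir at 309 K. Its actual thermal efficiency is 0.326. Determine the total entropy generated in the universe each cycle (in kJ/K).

ΔS_univ ≈ 0.602 kJ/K

W = η·Q_H = 0.326 × 662 = 215.8 kJ, so Q_C = Q_H − W = 446.2 kJ.
Reservoir entropy changes: ΔS_H = −Q_H/T_H = −662/786.00 = -0.8422 kJ/K and ΔS_C = +Q_C/T_C = 446.2/309.00 = 1.444 kJ/K.
ΔS_univ = −Q_H/T_H + Q_C/T_C = 0.602 kJ/K (> 0, since η = 0.326 < η_Carnot = 0.607).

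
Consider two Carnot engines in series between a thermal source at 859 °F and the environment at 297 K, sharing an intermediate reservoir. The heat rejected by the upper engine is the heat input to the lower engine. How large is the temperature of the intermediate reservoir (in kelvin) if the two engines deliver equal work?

T_m ≈ 515 K

T_H = 859 °F → (859 − 32) × 5/9 = 459.44 °C = 732.59 K.
For reversible stages Q_m = Q_H·(T_m/T_H). Setting W₁ = Q_H(1 − T_m/T_H) equal to W₂ = Q_m(1 − T_C/T_m) = Q_H·(T_m − T_C)/T_H gives T_H − T_m = T_m − T_C, so T_m = (T_H + T_C)/2 = (732.59 + 297.00)/2 = 515 K.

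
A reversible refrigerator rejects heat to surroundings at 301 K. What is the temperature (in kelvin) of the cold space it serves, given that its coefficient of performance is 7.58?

T_C ≈ 266 K

COP_R = T_C/(T_H − T_C) ⇒ T_C = T_H·COP_R/(1 + COP_R) = 301.00 × 7.58/(1 + 7.58) = 266 K.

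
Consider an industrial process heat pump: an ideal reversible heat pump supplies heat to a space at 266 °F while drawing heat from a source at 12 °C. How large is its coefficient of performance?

T_H = 266 °F → (266 − 32) × 5/9 = 130.00 °C = 403.15 K.
T_C = 12 °C → 12 + 273.15 = 285.15 K.
The Carnot heat-pump COP is COP_HP = T_H/(T_H − T_C) = 403.15/(403.15 − 285.15) = 3.417.

COP_HP ≈ 3.417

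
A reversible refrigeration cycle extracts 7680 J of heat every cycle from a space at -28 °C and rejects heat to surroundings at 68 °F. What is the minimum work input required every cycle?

W_in ≈ 1500 J

T_H = 68 °F → (68 − 32) × 5/9 = 20.00 °C = 293.15 K.
T_C = -28 °C → -28 + 273.15 = 245.15 K.
For a reversible refrigerator, COP_R = T_C/(T_H − T_C) = 245.15/48.00 = 5.1073.
W = Q_C/COP_R = 7680/5.1073 = 1500 J.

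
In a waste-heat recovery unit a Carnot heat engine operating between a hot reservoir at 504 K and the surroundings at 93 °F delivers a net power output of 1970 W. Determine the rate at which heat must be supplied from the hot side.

Q̇_H ≈ 5040 W

T_C = 93 °F → (93 − 32) × 5/9 = 33.89 °C = 307.04 K.
Carnot efficiency: η = 1 − T_C/T_H = 1 − 307.04/504.00 = 0.3908.
Q_H = W/η = 1970/0.3908 = 5040 W.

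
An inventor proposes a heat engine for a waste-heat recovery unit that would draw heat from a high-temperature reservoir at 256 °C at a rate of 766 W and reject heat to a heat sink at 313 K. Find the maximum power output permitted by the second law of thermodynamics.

Ẇ_max ≈ 312.9 W

T_H = 256 °C → 256 + 273.15 = 529.15 K.
The upper bound on efficiency is η_max = 1 − T_C/T_H = 1 − 313.00/529.15 = 0.4085.
W_max = η_max · Q_H = 0.4085 × 766 = 312.9 W.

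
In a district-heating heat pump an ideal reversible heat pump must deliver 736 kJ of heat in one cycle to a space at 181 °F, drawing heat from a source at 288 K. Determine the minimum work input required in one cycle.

W_in ≈ 140 kJ

T_H = 181 °F → (181 − 32) × 5/9 = 82.78 °C = 355.93 K.
The Carnot heat-pump COP is COP_HP = T_H/(T_H − T_C) = 355.93/67.93 = 5.2398.
W = Q_H/COP_HP = 736/5.2398 = 140 kJ.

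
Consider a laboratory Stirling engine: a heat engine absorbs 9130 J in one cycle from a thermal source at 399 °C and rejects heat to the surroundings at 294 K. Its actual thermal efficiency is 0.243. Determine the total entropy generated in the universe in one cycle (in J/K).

T_H = 399 °C → 399 + 273.15 = 672.15 K.
W = η·Q_H = 0.243 × 9130 = 2219 J, so Q_C = Q_H − W = 6911 J.
Reservoir entropy changes: ΔS_H = −Q_H/T_H = −9130/672.15 = -13.58 J/K and ΔS_C = +Q_C/T_C = 6911/294.00 = 23.51 J/K.
ΔS_univ = −Q_H/T_H + Q_C/T_C = 9.92 J/K (> 0, since η = 0.243 < η_Carnot = 0.563).

ΔS_univ ≈ 9.92 J/K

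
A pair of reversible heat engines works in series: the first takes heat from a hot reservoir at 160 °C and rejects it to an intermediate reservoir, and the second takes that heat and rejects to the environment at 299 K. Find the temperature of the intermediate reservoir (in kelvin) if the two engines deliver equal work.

T_m ≈ 366 K

T_H = 160 °C → 160 + 273.15 = 433.15 K.
For reversible stages Q_m = Q_H·(T_m/T_H). Setting W₁ = Q_H(1 − T_m/T_H) equal to W₂ = Q_m(1 − T_C/T_m) = Q_H·(T_m − T_C)/T_H gives T_H − T_m = T_m − T_C, so T_m = (T_H + T_C)/2 = (433.15 + 299.00)/2 = 366 K.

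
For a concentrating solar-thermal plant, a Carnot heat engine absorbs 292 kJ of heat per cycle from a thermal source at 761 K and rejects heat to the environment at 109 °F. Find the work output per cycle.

T_C = 109 °F → (109 − 32) × 5/9 = 42.78 °C = 315.93 K.
The Carnot efficiency is η = 1 − T_C/T_H = 1 − 315.93/761.00 = 0.5849.
W = η·Q_H = 0.5849 × 292 = 171 kJ.

W ≈ 171 kJ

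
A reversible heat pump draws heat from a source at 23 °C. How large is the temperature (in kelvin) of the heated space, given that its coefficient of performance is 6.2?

T_H ≈ 353.1 K

T_C = 23 °C → 23 + 273.15 = 296.15 K.
COP_HP = T_H/(T_H − T_C) ⇒ T_H = T_C·COP_HP/(COP_HP − 1) = 296.15 × 6.2/(6.2 − 1) = 353.1 K.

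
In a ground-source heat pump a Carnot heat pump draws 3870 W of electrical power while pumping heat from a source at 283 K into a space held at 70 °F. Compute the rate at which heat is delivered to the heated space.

T_H = 70 °F → (70 − 32) × 5/9 = 21.11 °C = 294.26 K.
COP_HP = T_H/(T_H − T_C) = 294.26/11.26 = 26.1307.
Q_H = COP_HP · W = 26.1307 × 3870 = 101000 W.

Q̇_H ≈ 101000 W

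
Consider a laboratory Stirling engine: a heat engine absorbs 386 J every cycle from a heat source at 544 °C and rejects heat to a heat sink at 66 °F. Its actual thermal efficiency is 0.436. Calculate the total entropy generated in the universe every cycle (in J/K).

ΔS_univ ≈ 0.2731 J/K

T_H = 544 °C → 544 + 273.15 = 817.15 K.
T_C = 66 °F → (66 − 32) × 5/9 = 18.89 °C = 292.04 K.
W = η·Q_H = 0.436 × 386 = 168.3 J, so Q_C = Q_H − W = 217.7 J.
The hot reservoir loses entropy Q_H/T_H = 386/817.15 = 0.4724 J/K; the cold reservoir gains Q_C/T_C = 217.7/292.04 = 0.7455 J/K.
ΔS_univ = −Q_H/T_H + Q_C/T_C = 0.2731 J/K (> 0, since η = 0.436 < η_Carnot = 0.643).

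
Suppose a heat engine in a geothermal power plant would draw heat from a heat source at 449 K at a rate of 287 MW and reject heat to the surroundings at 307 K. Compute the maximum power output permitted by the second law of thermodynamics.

By the Carnot theorem, η_max = 1 − T_C/T_H = 1 − 307.00/449.00 = 0.3163.
W_max = η_max · Q_H = 0.3163 × 287 = 90.77 MW.

Ẇ_max ≈ 90.77 MW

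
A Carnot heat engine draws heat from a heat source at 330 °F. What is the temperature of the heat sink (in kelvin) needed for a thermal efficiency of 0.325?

T_H = 330 °F → (330 − 32) × 5/9 = 165.56 °C = 438.71 K.
From η = 1 − T_C/T_H, T_C = T_H·(1 − η) = 438.71 × (1 − 0.325) = 296.1 K.

T_C ≈ 296.1 K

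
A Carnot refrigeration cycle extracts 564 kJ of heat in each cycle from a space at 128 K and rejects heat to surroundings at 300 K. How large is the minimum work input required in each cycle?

The reversible coefficient of performance is COP_R = T_C/(T_H − T_C) = 128.00/172.00 = 0.7442.
W = Q_C/COP_R = 564/0.7442 = 757.9 kJ.

W_in ≈ 757.9 kJ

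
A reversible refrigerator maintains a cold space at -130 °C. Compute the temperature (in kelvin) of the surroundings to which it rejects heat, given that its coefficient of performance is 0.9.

T_C = -130 °C → -130 + 273.15 = 143.15 K.
COP_R = T_C/(T_H − T_C) ⇒ T_H = T_C·(1 + 1/COP_R) = 143.15 × (1 + 1/0.9) = 302 K.

T_H ≈ 302 K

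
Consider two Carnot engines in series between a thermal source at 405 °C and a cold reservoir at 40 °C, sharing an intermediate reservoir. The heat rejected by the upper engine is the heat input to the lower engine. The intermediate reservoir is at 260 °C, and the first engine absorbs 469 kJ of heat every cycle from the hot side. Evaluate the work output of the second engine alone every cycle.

T_H = 405 °C → 405 + 273.15 = 678.15 K.
T_C = 40 °C → 40 + 273.15 = 313.15 K.
T_m = 260 °C → 260 + 273.15 = 533.15 K.
Heat entering the second stage: Q_m = Q_H·(T_m/T_H) = 469 × 533.15/678.15 = 369 kJ.
Second-stage efficiency η₂ = 1 − T_C/T_m = 1 − 313.15/533.15 = 0.4126, so W₂ = η₂·Q_m = 152 kJ.

W₂ ≈ 152 kJ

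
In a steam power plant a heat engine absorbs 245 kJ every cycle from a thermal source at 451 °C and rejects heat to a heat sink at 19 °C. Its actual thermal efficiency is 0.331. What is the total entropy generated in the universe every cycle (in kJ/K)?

T_H = 451 °C → 451 + 273.15 = 724.15 K.
T_C = 19 °C → 19 + 273.15 = 292.15 K.
W = η·Q_H = 0.331 × 245 = 81.09 kJ, so Q_C = Q_H − W = 163.9 kJ.
The hot reservoir loses entropy Q_H/T_H = 245/724.15 = 0.3383 kJ/K; the cold reservoir gains Q_C/T_C = 163.9/292.15 = 0.5610 kJ/K.
ΔS_univ = −Q_H/T_H + Q_C/T_C = 0.223 kJ/K (> 0, since η = 0.331 < η_Carnot = 0.597).

ΔS_univ ≈ 0.223 kJ/K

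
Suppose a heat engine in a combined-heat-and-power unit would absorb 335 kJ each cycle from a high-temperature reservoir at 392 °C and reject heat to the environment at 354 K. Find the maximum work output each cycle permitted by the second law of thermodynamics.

T_H = 392 °C → 392 + 273.15 = 665.15 K.
No engine can exceed the Carnot limit: η_max = 1 − T_C/T_H = 1 − 354.00/665.15 = 0.4678.
W_max = η_max · Q_H = 0.4678 × 335 = 156.7 kJ.

W_max ≈ 156.7 kJ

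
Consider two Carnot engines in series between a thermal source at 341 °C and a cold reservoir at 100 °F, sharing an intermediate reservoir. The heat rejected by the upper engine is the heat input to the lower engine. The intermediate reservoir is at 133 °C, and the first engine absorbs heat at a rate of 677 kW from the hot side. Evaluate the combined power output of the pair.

T_H = 341 °C → 341 + 273.15 = 614.15 K.
T_C = 100 °F → (100 − 32) × 5/9 = 37.78 °C = 310.93 K.
Two reversible stages in series are equivalent to a single Carnot engine between T_H and T_C, so η_total = 1 − T_C/T_H = 1 − 310.93/614.15 = 0.4937.
W_total = η_total · Q_H = 0.4937 × 677 = 334 kW.

Ẇ_total ≈ 334 kW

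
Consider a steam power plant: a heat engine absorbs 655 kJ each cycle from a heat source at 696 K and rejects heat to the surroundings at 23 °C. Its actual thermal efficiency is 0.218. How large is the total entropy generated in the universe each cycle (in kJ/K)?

ΔS_univ ≈ 0.7885 kJ/K

T_C = 23 °C → 23 + 273.15 = 296.15 K.
W = η·Q_H = 0.218 × 655 = 142.8 kJ, so Q_C = Q_H − W = 512.2 kJ.
Reservoir entropy changes: ΔS_H = −Q_H/T_H = −655/696.00 = -0.9411 kJ/K and ΔS_C = +Q_C/T_C = 512.2/296.15 = 1.730 kJ/K.
ΔS_univ = −Q_H/T_H + Q_C/T_C = 0.7885 kJ/K (> 0, since η = 0.218 < η_Carnot = 0.574).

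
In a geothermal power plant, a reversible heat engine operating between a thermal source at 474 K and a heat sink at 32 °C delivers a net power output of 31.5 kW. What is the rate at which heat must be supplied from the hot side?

T_C = 32 °C → 32 + 273.15 = 305.15 K.
The Carnot efficiency is η = 1 − T_C/T_H = 1 − 305.15/474.00 = 0.3562.
Q_H = W/η = 31.5/0.3562 = 88.4 kW.

Q̇_H ≈ 88.4 kW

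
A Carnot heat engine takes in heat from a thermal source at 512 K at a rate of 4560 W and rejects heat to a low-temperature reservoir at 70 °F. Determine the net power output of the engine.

T_C = 70 °F → (70 − 32) × 5/9 = 21.11 °C = 294.26 K.
The Carnot efficiency is η = 1 − T_C/T_H = 1 − 294.26/512.00 = 0.4253.
W = η·Q_H = 0.4253 × 4560 = 1940 W.

Ẇ ≈ 1940 W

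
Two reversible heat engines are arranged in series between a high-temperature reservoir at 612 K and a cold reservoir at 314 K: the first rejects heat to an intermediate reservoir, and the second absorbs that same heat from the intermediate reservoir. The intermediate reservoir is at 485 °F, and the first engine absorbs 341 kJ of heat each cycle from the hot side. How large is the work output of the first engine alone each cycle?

W₁ ≈ 48.58 kJ

T_m = 485 °F → (485 − 32) × 5/9 = 251.67 °C = 524.82 K.
First-stage efficiency η₁ = 1 − T_m/T_H = 1 − 524.82/612.00 = 0.1425.
W₁ = η₁·Q_H = 0.1425 × 341 = 48.58 kJ.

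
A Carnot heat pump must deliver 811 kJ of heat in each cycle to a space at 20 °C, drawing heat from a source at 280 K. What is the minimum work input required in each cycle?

T_H = 20 °C → 20 + 273.15 = 293.15 K.
Reversible heating COP: COP_HP = T_H/(T_H − T_C) = 293.15/13.15 = 22.2928.
W = Q_H/COP_HP = 811/22.2928 = 36.38 kJ.

W_in ≈ 36.38 kJ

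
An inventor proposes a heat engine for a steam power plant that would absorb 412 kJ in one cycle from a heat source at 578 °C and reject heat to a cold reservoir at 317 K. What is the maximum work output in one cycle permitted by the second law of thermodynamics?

T_H = 578 °C → 578 + 273.15 = 851.15 K.
No engine can exceed the Carnot limit: η_max = 1 − T_C/T_H = 1 − 317.00/851.15 = 0.6276.
W_max = η_max · Q_H = 0.6276 × 412 = 258.6 kJ.

W_max ≈ 258.6 kJ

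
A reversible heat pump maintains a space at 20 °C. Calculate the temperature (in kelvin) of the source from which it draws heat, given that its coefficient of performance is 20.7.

T_H = 20 °C → 20 + 273.15 = 293.15 K.
COP_HP = T_H/(T_H − T_C) ⇒ T_C = T_H·(COP_HP − 1)/COP_HP = 293.15 × (20.7 − 1)/20.7 = 279.0 K.

T_C ≈ 279.0 K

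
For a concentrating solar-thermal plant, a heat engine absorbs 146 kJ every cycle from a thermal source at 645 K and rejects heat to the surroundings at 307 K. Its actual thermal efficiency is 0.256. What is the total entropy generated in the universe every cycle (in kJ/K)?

W = η·Q_H = 0.256 × 146 = 37.38 kJ, so Q_C = Q_H − W = 108.6 kJ.
Entropy balance on the reservoirs: −Q_H/T_H = -0.2264 kJ/K, +Q_C/T_C = 0.3538 kJ/K.
ΔS_univ = −Q_H/T_H + Q_C/T_C = 0.1275 kJ/K (> 0, since η = 0.256 < η_Carnot = 0.524).

ΔS_univ ≈ 0.1275 kJ/K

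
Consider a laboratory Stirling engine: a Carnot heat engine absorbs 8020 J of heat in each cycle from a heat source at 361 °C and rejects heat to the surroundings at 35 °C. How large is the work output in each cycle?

T_H = 361 °C → 361 + 273.15 = 634.15 K.
T_C = 35 °C → 35 + 273.15 = 308.15 K.
The Carnot efficiency is η = 1 − T_C/T_H = 1 − 308.15/634.15 = 0.5141.
W = η·Q_H = 0.5141 × 8020 = 4123 J.

W ≈ 4123 J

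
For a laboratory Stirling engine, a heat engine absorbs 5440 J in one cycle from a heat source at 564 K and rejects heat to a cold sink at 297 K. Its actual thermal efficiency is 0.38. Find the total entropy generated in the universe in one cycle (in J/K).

W = η·Q_H = 0.38 × 5440 = 2067 J, so Q_C = Q_H − W = 3373 J.
Entropy balance on the reservoirs: −Q_H/T_H = -9.645 J/K, +Q_C/T_C = 11.36 J/K.
ΔS_univ = −Q_H/T_H + Q_C/T_C = 1.711 J/K (> 0, since η = 0.38 < η_Carnot = 0.473).

ΔS_univ ≈ 1.711 J/K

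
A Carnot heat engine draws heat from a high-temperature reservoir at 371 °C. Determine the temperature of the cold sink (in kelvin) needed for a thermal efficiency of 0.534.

T_C ≈ 300 K

T_H = 371 °C → 371 + 273.15 = 644.15 K.
From η = 1 − T_C/T_H, T_C = T_H·(1 − η) = 644.15 × (1 − 0.534) = 300 K.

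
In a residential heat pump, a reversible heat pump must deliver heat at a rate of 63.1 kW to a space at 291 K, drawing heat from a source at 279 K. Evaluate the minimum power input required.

Ẇ_in ≈ 2.60 kW

The Carnot heat-pump COP is COP_HP = T_H/(T_H − T_C) = 291.00/12.00 = 24.2500.
W = Q_H/COP_HP = 63.1/24.2500 = 2.60 kW.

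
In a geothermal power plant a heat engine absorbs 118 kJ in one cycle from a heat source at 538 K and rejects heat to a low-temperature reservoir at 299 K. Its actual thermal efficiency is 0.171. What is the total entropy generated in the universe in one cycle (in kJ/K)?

W = η·Q_H = 0.171 × 118 = 20.18 kJ, so Q_C = Q_H − W = 97.82 kJ.
The hot reservoir loses entropy Q_H/T_H = 118/538.00 = 0.2193 kJ/K; the cold reservoir gains Q_C/T_C = 97.82/299.00 = 0.3272 kJ/K.
ΔS_univ = −Q_H/T_H + Q_C/T_C = 0.1078 kJ/K (> 0, since η = 0.171 < η_Carnot = 0.444).

ΔS_univ ≈ 0.1078 kJ/K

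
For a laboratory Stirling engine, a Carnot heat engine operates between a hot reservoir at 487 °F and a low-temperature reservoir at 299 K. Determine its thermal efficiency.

T_H = 487 °F → (487 − 32) × 5/9 = 252.78 °C = 525.93 K.
Carnot efficiency: η = 1 − T_C/T_H = 1 − 299.00/525.93 = 0.4315.

η ≈ 0.4315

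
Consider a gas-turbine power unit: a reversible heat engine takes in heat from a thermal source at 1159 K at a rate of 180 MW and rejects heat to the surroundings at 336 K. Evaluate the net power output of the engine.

For a reversible engine, η = 1 − T_C/T_H = 1 − 336.00/1159.00 = 0.7101.
W = η·Q_H = 0.7101 × 180 = 127.8 MW.

Ẇ ≈ 127.8 MW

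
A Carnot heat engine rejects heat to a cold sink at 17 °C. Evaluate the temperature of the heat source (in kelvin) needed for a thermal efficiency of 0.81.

T_C = 17 °C → 17 + 273.15 = 290.15 K.
From η = 1 − T_C/T_H, solving for T_H gives T_H = T_C/(1 − η) = 290.15/(1 − 0.81) = 1530 K.

T_H ≈ 1530 K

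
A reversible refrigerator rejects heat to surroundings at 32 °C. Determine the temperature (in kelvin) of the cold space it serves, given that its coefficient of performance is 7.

T_H = 32 °C → 32 + 273.15 = 305.15 K.
COP_R = T_C/(T_H − T_C) ⇒ T_C = T_H·COP_R/(1 + COP_R) = 305.15 × 7/(1 + 7) = 267 K.

T_C ≈ 267 K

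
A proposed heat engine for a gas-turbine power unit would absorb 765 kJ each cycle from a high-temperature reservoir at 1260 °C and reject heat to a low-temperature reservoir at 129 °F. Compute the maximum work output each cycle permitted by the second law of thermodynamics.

W_max ≈ 602 kJ

T_H = 1260 °C → 1260 + 273.15 = 1533.15 K.
T_C = 129 °F → (129 − 32) × 5/9 = 53.89 °C = 327.04 K.
The second-law ceiling is the Carnot efficiency, η_max = 1 − T_C/T_H = 1 − 327.04/1533.15 = 0.7867.
W_max = η_max · Q_H = 0.7867 × 765 = 602 kJ.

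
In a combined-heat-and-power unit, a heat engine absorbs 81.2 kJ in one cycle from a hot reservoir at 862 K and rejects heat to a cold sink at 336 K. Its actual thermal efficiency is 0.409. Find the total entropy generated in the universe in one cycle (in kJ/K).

ΔS_univ ≈ 0.04863 kJ/K

W = η·Q_H = 0.409 × 81.2 = 33.21 kJ, so Q_C = Q_H − W = 47.99 kJ.
The hot reservoir loses entropy Q_H/T_H = 81.2/862.00 = 0.09420 kJ/K; the cold reservoir gains Q_C/T_C = 47.99/336.00 = 0.1428 kJ/K.
ΔS_univ = −Q_H/T_H + Q_C/T_C = 0.04863 kJ/K (> 0, since η = 0.409 < η_Carnot = 0.610).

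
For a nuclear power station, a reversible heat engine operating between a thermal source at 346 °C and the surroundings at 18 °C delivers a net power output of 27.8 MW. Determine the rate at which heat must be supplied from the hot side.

T_H = 346 °C → 346 + 273.15 = 619.15 K.
T_C = 18 °C → 18 + 273.15 = 291.15 K.
Since the cycle is reversible, η = 1 − T_C/T_H = 1 − 291.15/619.15 = 0.5298.
Q_H = W/η = 27.8/0.5298 = 52.5 MW.

Q̇_H ≈ 52.5 MW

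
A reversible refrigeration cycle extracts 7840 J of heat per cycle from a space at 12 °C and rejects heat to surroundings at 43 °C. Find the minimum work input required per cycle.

W_in ≈ 852.3 J

T_H = 43 °C → 43 + 273.15 = 316.15 K.
T_C = 12 °C → 12 + 273.15 = 285.15 K.
COP_R = T_C/(T_H − T_C) = 285.15/31.00 = 9.1984.
W = Q_C/COP_R = 7840/9.1984 = 852.3 J.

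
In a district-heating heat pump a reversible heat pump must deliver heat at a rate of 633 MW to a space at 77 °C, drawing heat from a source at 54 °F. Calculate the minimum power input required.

Ẇ_in ≈ 117 MW

T_H = 77 °C → 77 + 273.15 = 350.15 K.
T_C = 54 °F → (54 − 32) × 5/9 = 12.22 °C = 285.37 K.
For a reversible heat pump, COP_HP = T_H/(T_H − T_C) = 350.15/64.78 = 5.4054.
W = Q_H/COP_HP = 633/5.4054 = 117 MW.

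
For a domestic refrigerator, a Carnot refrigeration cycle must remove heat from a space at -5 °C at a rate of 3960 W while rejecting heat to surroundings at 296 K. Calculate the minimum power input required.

Ẇ_in ≈ 411 W

T_C = -5 °C → -5 + 273.15 = 268.15 K.
COP_R = T_C/(T_H − T_C) = 268.15/27.85 = 9.6284.
W = Q_C/COP_R = 3960/9.6284 = 411 W.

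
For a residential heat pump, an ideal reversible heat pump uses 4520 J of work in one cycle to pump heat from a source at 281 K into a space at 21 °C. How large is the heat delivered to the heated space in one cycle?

T_H = 21 °C → 21 + 273.15 = 294.15 K.
Reversible heating COP: COP_HP = T_H/(T_H − T_C) = 294.15/13.15 = 22.3688.
Q_H = COP_HP · W = 22.3688 × 4520 = 101100 J.

Q_H ≈ 101100 J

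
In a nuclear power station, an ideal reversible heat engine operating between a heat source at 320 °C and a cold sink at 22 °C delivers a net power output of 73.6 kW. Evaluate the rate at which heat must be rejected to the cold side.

Q̇_C ≈ 72.90 kW

T_H = 320 °C → 320 + 273.15 = 593.15 K.
T_C = 22 °C → 22 + 273.15 = 295.15 K.
Carnot efficiency: η = 1 − T_C/T_H = 1 − 295.15/593.15 = 0.5024.
Since Q_C/Q_H = T_C/T_H and Q_H = W/η, Q_C = W·T_C/(T_H − T_C) = 73.6 × 295.15/298.00 = 72.90 kW.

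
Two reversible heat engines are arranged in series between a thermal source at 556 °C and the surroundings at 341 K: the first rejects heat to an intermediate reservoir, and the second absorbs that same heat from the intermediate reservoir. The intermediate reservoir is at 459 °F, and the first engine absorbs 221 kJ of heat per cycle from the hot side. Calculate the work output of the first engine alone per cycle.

W₁ ≈ 84.97 kJ

T_H = 556 °C → 556 + 273.15 = 829.15 K.
T_m = 459 °F → (459 − 32) × 5/9 = 237.22 °C = 510.37 K.
First-stage efficiency η₁ = 1 − T_m/T_H = 1 − 510.37/829.15 = 0.3845.
W₁ = η₁·Q_H = 0.3845 × 221 = 84.97 kJ.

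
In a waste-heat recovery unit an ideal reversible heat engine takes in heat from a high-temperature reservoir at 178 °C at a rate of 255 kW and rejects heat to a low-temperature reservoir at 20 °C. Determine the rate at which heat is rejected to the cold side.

Q̇_C ≈ 166 kW

T_H = 178 °C → 178 + 273.15 = 451.15 K.
T_C = 20 °C → 20 + 273.15 = 293.15 K.
The Carnot efficiency is η = 1 − T_C/T_H = 1 − 293.15/451.15 = 0.3502.
For a reversible cycle Q_C/Q_H = T_C/T_H, so Q_C = 255 × 293.15/451.15 = 166 kW.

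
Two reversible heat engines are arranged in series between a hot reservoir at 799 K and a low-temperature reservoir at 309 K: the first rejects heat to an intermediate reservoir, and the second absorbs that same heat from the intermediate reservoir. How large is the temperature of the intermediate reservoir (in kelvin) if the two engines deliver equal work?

T_m ≈ 554 K

For reversible stages Q_m = Q_H·(T_m/T_H). Setting W₁ = Q_H(1 − T_m/T_H) equal to W₂ = Q_m(1 − T_C/T_m) = Q_H·(T_m − T_C)/T_H gives T_H − T_m = T_m − T_C, so T_m = (T_H + T_C)/2 = (799.00 + 309.00)/2 = 554 K.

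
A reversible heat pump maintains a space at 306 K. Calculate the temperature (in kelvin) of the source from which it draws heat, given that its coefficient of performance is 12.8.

T_C ≈ 282 K

COP_HP = T_H/(T_H − T_C) ⇒ T_C = T_H·(COP_HP − 1)/COP_HP = 306.00 × (12.8 − 1)/12.8 = 282 K.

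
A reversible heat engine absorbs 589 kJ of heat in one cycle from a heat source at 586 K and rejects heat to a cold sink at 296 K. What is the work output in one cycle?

Since the cycle is reversible, η = 1 − T_C/T_H = 1 − 296.00/586.00 = 0.4949.
W = η·Q_H = 0.4949 × 589 = 291.5 kJ.

W ≈ 291.5 kJ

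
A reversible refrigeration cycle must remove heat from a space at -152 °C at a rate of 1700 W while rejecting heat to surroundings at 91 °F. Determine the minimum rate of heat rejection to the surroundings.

Q̇_H ≈ 4293 W

T_H = 91 °F → (91 − 32) × 5/9 = 32.78 °C = 305.93 K.
T_C = -152 °C → -152 + 273.15 = 121.15 K.
For a reversible cycle Q_H/Q_C = T_H/T_C, so Q_H = Q_C·T_H/T_C = 1700 × 305.93/121.15 = 4293 W.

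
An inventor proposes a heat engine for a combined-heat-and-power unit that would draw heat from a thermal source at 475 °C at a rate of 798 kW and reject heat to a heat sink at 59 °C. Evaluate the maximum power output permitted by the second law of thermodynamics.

Ẇ_max ≈ 444 kW

T_H = 475 °C → 475 + 273.15 = 748.15 K.
T_C = 59 °C → 59 + 273.15 = 332.15 K.
By the Carnot theorem, η_max = 1 − T_C/T_H = 1 − 332.15/748.15 = 0.5560.
W_max = η_max · Q_H = 0.5560 × 798 = 444 kW.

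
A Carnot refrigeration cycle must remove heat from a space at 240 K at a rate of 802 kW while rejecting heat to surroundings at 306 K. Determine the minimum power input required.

Ẇ_in ≈ 221 kW

The reversible coefficient of performance is COP_R = T_C/(T_H − T_C) = 240.00/66.00 = 3.6364.
W = Q_C/COP_R = 802/3.6364 = 221 kW.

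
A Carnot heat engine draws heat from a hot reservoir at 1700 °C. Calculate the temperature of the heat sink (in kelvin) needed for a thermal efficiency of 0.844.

T_C ≈ 308 K

T_H = 1700 °C → 1700 + 273.15 = 1973.15 K.
From η = 1 − T_C/T_H, T_C = T_H·(1 − η) = 1973.15 × (1 − 0.844) = 308 K.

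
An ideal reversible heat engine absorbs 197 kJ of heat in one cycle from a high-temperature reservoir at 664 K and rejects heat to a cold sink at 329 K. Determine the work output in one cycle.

W ≈ 99.39 kJ

Carnot efficiency: η = 1 − T_C/T_H = 1 − 329.00/664.00 = 0.5045.
W = η·Q_H = 0.5045 × 197 = 99.39 kJ.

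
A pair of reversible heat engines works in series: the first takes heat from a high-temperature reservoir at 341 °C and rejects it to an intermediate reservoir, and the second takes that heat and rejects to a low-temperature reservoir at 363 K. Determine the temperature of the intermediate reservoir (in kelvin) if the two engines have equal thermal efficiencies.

T_H = 341 °C → 341 + 273.15 = 614.15 K.
Equal efficiencies require 1 − T_m/T_H = 1 − T_C/T_m, i.e. T_m/T_H = T_C/T_m, so T_m = √(T_H·T_C) = √(614.15 × 363.00) = 472 K.

T_m ≈ 472 K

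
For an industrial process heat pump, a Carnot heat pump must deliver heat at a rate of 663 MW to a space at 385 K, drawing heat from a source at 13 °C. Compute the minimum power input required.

T_C = 13 °C → 13 + 273.15 = 286.15 K.
The Carnot heat-pump COP is COP_HP = T_H/(T_H − T_C) = 385.00/98.85 = 3.8948.
W = Q_H/COP_HP = 663/3.8948 = 170 MW.

Ẇ_in ≈ 170 MW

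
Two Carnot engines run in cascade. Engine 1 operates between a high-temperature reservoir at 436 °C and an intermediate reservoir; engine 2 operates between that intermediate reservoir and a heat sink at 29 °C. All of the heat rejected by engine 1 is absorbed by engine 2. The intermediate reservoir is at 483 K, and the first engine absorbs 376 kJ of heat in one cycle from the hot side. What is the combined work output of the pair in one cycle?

T_H = 436 °C → 436 + 273.15 = 709.15 K.
T_C = 29 °C → 29 + 273.15 = 302.15 K.
Two reversible stages in series are equivalent to a single Carnot engine between T_H and T_C, so η_total = 1 − T_C/T_H = 1 − 302.15/709.15 = 0.5739.
W_total = η_total · Q_H = 0.5739 × 376 = 215.8 kJ.

W_total ≈ 215.8 kJ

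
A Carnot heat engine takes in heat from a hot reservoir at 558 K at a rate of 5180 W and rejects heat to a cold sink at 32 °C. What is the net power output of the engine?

T_C = 32 °C → 32 + 273.15 = 305.15 K.
The Carnot efficiency is η = 1 − T_C/T_H = 1 − 305.15/558.00 = 0.4531.
W = η·Q_H = 0.4531 × 5180 = 2347 W.

Ẇ ≈ 2347 W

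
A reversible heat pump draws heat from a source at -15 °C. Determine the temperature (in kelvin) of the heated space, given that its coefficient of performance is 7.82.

T_C = -15 °C → -15 + 273.15 = 258.15 K.
COP_HP = T_H/(T_H − T_C) ⇒ T_H = T_C·COP_HP/(COP_HP − 1) = 258.15 × 7.82/(7.82 − 1) = 296 K.

T_H ≈ 296 K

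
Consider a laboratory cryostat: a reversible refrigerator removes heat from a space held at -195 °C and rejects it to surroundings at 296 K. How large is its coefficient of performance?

T_C = -195 °C → -195 + 273.15 = 78.15 K.
COP_R = T_C/(T_H − T_C) = 78.15/(296.00 − 78.15) = 0.359.

COP_R ≈ 0.359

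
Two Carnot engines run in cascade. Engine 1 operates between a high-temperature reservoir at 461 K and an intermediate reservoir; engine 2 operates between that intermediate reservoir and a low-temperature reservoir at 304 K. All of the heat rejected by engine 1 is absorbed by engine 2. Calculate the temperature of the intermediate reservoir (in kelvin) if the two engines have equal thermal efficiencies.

T_m ≈ 374.4 K

Equal efficiencies require 1 − T_m/T_H = 1 − T_C/T_m, i.e. T_m/T_H = T_C/T_m, so T_m = √(T_H·T_C) = √(461.00 × 304.00) = 374.4 K.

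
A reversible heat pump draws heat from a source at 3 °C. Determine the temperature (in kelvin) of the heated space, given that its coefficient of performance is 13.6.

T_C = 3 °C → 3 + 273.15 = 276.15 K.
COP_HP = T_H/(T_H − T_C) ⇒ T_H = T_C·COP_HP/(COP_HP − 1) = 276.15 × 13.6/(13.6 − 1) = 298 K.

T_H ≈ 298 K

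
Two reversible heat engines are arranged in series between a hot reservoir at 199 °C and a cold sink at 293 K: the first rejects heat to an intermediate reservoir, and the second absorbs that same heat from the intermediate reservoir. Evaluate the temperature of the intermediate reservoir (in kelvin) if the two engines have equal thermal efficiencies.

T_m ≈ 372 K

T_H = 199 °C → 199 + 273.15 = 472.15 K.
Equal efficiencies require 1 − T_m/T_H = 1 − T_C/T_m, i.e. T_m/T_H = T_C/T_m, so T_m = √(T_H·T_C) = √(472.15 × 293.00) = 372 K.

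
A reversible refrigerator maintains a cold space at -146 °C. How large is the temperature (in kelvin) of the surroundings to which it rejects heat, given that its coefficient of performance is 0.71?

T_C = -146 °C → -146 + 273.15 = 127.15 K.
COP_R = T_C/(T_H − T_C) ⇒ T_H = T_C·(1 + 1/COP_R) = 127.15 × (1 + 1/0.71) = 306 K.

T_H ≈ 306 K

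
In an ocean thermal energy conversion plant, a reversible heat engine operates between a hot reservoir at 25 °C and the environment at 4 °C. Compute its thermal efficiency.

η ≈ 0.0704

T_H = 25 °C → 25 + 273.15 = 298.15 K.
T_C = 4 °C → 4 + 273.15 = 277.15 K.
Since the cycle is reversible, η = 1 − T_C/T_H = 1 − 277.15/298.15 = 0.0704.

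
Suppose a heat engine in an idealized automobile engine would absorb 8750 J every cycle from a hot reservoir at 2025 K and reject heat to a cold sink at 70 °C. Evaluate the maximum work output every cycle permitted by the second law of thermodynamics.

W_max ≈ 7270 J

T_C = 70 °C → 70 + 273.15 = 343.15 K.
The upper bound on efficiency is η_max = 1 − T_C/T_H = 1 − 343.15/2025.00 = 0.8305.
W_max = η_max · Q_H = 0.8305 × 8750 = 7270 J.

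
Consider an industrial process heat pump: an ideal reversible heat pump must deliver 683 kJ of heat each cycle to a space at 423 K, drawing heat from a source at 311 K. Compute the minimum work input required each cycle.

W_in ≈ 181 kJ

Reversible heating COP: COP_HP = T_H/(T_H − T_C) = 423.00/112.00 = 3.7768.
W = Q_H/COP_HP = 683/3.7768 = 181 kJ.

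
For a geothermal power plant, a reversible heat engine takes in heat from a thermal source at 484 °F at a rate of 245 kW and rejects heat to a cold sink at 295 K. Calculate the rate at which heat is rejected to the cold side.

Q̇_C ≈ 138 kW

T_H = 484 °F → (484 − 32) × 5/9 = 251.11 °C = 524.26 K.
Since the cycle is reversible, η = 1 − T_C/T_H = 1 − 295.00/524.26 = 0.4373.
For a reversible cycle Q_C/Q_H = T_C/T_H, so Q_C = 245 × 295.00/524.26 = 138 kW.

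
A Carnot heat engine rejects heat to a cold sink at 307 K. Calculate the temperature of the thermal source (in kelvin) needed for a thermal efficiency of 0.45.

T_H ≈ 558.2 K

From η = 1 − T_C/T_H, solving for T_H gives T_H = T_C/(1 − η) = 307.00/(1 − 0.45) = 558.2 K.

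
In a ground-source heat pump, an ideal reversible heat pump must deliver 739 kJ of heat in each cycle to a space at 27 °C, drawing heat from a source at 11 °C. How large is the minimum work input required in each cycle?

W_in ≈ 39.39 kJ

T_H = 27 °C → 27 + 273.15 = 300.15 K.
T_C = 11 °C → 11 + 273.15 = 284.15 K.
For a reversible heat pump, COP_HP = T_H/(T_H − T_C) = 300.15/16.00 = 18.7594.
W = Q_H/COP_HP = 739/18.7594 = 39.39 kJ.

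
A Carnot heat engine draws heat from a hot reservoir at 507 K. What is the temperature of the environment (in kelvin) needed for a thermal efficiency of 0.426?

From η = 1 − T_C/T_H, T_C = T_H·(1 − η) = 507.00 × (1 − 0.426) = 291.0 K.

T_C ≈ 291.0 K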